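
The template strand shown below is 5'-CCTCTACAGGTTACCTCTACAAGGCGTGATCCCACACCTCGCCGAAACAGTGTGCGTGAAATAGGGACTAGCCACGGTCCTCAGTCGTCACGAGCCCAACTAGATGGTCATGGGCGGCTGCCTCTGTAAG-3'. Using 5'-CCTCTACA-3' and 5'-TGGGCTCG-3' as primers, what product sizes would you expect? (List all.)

98 bp, 85 bp

The forward primer CCTCTACA matches the top strand at positions 1–8, 14–21.
The reverse primer's reverse complement is CGAGCCCA, matching at positions 91–98.
Each forward site pairs with the reverse site to give a product ending at position 98: sizes 98, 85 bp.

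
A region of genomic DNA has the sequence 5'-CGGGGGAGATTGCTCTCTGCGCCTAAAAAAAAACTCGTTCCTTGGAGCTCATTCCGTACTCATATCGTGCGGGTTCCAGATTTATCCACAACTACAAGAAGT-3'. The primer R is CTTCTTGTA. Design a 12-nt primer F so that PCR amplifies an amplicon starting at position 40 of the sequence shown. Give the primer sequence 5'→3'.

The reverse primer's reverse complement TACAAGAAG matches the template at positions 93–101; the product starts at position 40.
The forward primer is identical to the top strand over positions 40–51: CCTTGGAGCTCA.

5'-CCTTGGAGCTCA-3'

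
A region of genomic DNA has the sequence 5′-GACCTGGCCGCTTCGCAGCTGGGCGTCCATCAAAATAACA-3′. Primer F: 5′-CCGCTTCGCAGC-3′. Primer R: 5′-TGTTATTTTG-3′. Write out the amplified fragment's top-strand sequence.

Scanning the template, CCGCTTCGCAGC occurs at positions 8–19; this primer anneals to the bottom strand there with its 3' end pointing downstream.
The reverse primer's reverse complement is CAAAATAACA, which matches the template at positions 31–40.
The product is the template from position 8 through 40 (33 bp).

5'-CCGCTTCGCAGCTGGGCGTCCATCAAAATAACA-3'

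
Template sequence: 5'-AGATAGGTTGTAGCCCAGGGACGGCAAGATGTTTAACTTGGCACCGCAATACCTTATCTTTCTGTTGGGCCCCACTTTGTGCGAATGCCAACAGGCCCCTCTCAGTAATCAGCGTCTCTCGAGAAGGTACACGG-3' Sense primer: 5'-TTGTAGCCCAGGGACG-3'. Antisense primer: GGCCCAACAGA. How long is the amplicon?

64 bp

The forward primer matches the template at positions 8–23.
Taking the reverse complement of GGCCCAACAGA gives TCTGTTGGGCC, found at positions 61–71 on the template; the primer anneals here to the top strand with its 3' end pointing upstream.
The product runs from position 8 to position 71, so its length is 71 − 8 + 1 = 64 bp.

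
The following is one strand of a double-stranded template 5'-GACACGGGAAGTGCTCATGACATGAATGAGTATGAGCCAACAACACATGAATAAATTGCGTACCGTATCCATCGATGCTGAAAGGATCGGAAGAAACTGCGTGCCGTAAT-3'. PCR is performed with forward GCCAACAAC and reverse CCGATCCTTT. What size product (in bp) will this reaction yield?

55 bp

Forward primer GCCAACAAC is found on the top strand at positions 36–44.
Reverse complement of the reverse primer: AAAGGATCGG. This occurs on the top strand at positions 81–90.
Product length = (reverse-primer end) − (forward-primer start) + 1 = 90 − 36 + 1 = 55 bp.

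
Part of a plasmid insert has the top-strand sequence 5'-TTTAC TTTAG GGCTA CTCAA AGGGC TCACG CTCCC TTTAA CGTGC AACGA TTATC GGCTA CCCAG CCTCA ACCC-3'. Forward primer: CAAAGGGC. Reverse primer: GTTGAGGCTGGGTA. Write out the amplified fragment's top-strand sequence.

Scanning the template, CAAAGGGC occurs at positions 18–25; this primer anneals to the bottom strand there with its 3' end pointing downstream.
The reverse primer's reverse complement is TACCCAGCCTCAAC, which matches the template at positions 59–72.
The product is the template from position 18 through 72 (55 bp).

5'-CAAAGGGCTCACGCTCCCTTTAACGTGCAACGATTATCGGCTACCCAGCCTCAAC-3'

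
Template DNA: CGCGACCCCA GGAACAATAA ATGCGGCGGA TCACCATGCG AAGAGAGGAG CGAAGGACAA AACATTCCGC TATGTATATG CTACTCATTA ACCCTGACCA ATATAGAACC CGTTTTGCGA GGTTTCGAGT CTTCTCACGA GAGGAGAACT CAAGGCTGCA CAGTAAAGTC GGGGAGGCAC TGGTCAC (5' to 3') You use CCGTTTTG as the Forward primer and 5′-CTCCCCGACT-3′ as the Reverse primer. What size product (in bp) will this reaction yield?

Scanning the template, CCGTTTTG occurs at positions 110–117; this primer anneals to the bottom strand there with its 3' end pointing downstream.
Reverse complement of the reverse primer: AGTCGGGGAG. This occurs on the top strand at positions 167–176.
Product length = (reverse-primer end) − (forward-primer start) + 1 = 176 − 110 + 1 = 67 bp.

67 bp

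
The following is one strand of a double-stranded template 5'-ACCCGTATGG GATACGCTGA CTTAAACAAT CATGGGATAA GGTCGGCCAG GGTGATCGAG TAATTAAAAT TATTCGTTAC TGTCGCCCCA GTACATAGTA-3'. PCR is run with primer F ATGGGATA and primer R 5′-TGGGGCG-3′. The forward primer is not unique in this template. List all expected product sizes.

84 bp, 59 bp

The forward primer ATGGGATA matches the top strand at positions 7–14, 32–39.
The reverse primer's reverse complement is CGCCCCA, matching at positions 84–90.
Each forward site pairs with the reverse site to give a product ending at position 90: sizes 84, 59 bp.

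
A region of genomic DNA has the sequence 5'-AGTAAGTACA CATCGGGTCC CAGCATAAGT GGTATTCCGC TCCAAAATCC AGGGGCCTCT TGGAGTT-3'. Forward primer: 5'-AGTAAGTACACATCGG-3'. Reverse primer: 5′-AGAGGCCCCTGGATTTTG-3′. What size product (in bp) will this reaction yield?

Forward primer AGTAAGTACACATCGG is found on the top strand at positions 1–16.
Taking the reverse complement of AGAGGCCCCTGGATTTTG gives CAAAATCCAGGGGCCTCT, found at positions 43–60 on the template; the primer anneals here to the top strand with its 3' end pointing upstream.
The product runs from position 1 to position 60, so its length is 60 − 1 + 1 = 60 bp.

60 bp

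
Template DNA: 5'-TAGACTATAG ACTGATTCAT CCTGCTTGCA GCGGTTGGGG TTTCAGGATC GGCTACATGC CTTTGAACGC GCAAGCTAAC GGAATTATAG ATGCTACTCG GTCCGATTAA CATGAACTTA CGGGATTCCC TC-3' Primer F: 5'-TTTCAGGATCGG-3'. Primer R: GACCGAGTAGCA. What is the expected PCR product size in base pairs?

63 bp

Forward primer TTTCAGGATCGG is found on the top strand at positions 41–52.
The reverse primer's reverse complement is TGCTACTCGGTC, which matches the template at positions 92–103.
The product runs from position 41 to position 103, so its length is 103 − 41 + 1 = 63 bp.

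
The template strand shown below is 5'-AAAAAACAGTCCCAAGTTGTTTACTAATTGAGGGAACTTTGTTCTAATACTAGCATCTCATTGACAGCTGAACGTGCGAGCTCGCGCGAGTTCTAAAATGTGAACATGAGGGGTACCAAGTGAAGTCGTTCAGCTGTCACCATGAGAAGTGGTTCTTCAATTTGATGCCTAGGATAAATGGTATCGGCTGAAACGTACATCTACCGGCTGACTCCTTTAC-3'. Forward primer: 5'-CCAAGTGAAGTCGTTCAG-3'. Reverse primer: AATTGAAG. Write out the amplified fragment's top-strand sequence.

5'-CCAAGTGAAGTCGTTCAGCTGTCACCATGAGAAGTGGTTCTTCAATT-3'

Scanning the template, CCAAGTGAAGTCGTTCAG occurs at positions 116–133; this primer anneals to the bottom strand there with its 3' end pointing downstream.
Reverse complement of the reverse primer: CTTCAATT. This occurs on the top strand at positions 155–162.
The product is the template from position 116 through 162 (47 bp).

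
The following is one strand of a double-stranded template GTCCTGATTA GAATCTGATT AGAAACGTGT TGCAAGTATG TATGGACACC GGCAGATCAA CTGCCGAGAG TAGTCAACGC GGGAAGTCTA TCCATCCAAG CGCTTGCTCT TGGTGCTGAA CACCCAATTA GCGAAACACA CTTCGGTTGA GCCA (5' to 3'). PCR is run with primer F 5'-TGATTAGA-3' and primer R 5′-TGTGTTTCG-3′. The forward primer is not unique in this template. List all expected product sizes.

The forward primer TGATTAGA matches the top strand at positions 5–12, 16–23.
The reverse primer's reverse complement is CGAAACACA, matching at positions 132–140.
Each forward site pairs with the reverse site to give a product ending at position 140: sizes 136, 125 bp.

136 bp, 125 bp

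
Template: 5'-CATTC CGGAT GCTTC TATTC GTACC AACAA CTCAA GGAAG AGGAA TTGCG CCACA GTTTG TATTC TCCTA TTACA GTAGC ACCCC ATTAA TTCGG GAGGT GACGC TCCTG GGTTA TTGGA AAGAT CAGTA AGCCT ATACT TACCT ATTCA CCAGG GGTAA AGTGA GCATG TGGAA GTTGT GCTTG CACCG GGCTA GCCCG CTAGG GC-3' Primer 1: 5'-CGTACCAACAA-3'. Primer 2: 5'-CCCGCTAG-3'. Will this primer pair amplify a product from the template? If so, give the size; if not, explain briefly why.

No product — both primers anneal to the same strand and extend in the same direction.

Primer 1 (CGTACCAACAA) matches the top strand at positions 20–30 (3' end points downstream).
Primer 2 (CCCGCTAG) also matches the top strand directly, at positions 197–204 — its reverse complement CTAGCGGG is not present.
Both primers anneal to the bottom strand with 3' ends pointing the same way, so neither can prime synthesis back toward the other.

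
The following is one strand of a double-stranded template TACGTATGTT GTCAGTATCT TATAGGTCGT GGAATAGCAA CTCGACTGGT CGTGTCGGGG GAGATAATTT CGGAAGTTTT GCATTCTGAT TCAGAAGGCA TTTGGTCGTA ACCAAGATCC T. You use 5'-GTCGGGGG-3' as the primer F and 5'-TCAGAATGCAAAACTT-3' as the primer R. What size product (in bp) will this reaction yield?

The forward primer matches the template at positions 54–61.
Taking the reverse complement of TCAGAATGCAAAACTT gives AAGTTTTGCATTCTGA, found at positions 74–89 on the template; the primer anneals here to the top strand with its 3' end pointing upstream.
Product length = (reverse-primer end) − (forward-primer start) + 1 = 89 − 54 + 1 = 36 bp.

36 bp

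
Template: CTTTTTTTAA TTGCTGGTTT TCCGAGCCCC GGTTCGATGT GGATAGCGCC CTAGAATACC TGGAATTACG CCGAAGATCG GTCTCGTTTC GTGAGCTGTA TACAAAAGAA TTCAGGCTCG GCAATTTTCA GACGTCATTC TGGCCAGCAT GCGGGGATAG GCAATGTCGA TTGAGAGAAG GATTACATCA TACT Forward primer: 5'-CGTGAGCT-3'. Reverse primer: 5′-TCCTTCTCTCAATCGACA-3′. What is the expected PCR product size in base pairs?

The forward primer matches the template at positions 90–97.
Taking the reverse complement of TCCTTCTCTCAATCGACA gives TGTCGATTGAGAGAAGGA, found at positions 165–182 on the template; the primer anneals here to the top strand with its 3' end pointing upstream.
Product length = (reverse-primer end) − (forward-primer start) + 1 = 182 − 90 + 1 = 93 bp.

93 bp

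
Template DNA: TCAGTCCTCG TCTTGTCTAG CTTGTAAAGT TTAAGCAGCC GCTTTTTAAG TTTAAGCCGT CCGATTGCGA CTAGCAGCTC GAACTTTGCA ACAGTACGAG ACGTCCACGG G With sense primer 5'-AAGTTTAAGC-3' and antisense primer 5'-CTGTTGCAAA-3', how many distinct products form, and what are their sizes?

The forward primer AAGTTTAAGC matches the top strand at positions 27–36, 48–57.
The reverse primer's reverse complement is TTTGCAACAG, matching at positions 85–94.
Each forward site pairs with the reverse site to give a product ending at position 94: sizes 68, 47 bp.

Two products: 68 bp, 47 bp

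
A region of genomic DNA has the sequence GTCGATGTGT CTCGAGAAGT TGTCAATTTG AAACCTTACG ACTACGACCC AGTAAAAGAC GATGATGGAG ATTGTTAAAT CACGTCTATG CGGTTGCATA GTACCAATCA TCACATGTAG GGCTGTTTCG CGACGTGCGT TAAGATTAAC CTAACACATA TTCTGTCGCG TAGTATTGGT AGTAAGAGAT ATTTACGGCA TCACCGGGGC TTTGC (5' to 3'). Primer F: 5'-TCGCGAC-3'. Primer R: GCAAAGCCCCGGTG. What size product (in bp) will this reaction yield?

88 bp

Forward primer TCGCGAC is found on the top strand at positions 128–134.
Taking the reverse complement of GCAAAGCCCCGGTG gives CACCGGGGCTTTGC, found at positions 202–215 on the template; the primer anneals here to the top strand with its 3' end pointing upstream.
Product length = (reverse-primer end) − (forward-primer start) + 1 = 215 − 128 + 1 = 88 bp.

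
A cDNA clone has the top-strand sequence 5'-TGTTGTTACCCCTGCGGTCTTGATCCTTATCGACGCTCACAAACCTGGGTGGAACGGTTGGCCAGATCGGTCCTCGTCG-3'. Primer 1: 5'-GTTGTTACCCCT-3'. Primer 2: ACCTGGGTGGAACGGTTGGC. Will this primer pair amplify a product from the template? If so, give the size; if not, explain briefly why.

No product — both primers anneal to the same strand and extend in the same direction.

Primer 1 (GTTGTTACCCCT) matches the top strand at positions 2–13 (3' end points downstream).
Primer 2 (ACCTGGGTGGAACGGTTGGC) also matches the top strand directly, at positions 43–62 — its reverse complement GCCAACCGTTCCACCCAGGT is not present.
Both primers anneal to the bottom strand with 3' ends pointing the same way, so neither can prime synthesis back toward the other.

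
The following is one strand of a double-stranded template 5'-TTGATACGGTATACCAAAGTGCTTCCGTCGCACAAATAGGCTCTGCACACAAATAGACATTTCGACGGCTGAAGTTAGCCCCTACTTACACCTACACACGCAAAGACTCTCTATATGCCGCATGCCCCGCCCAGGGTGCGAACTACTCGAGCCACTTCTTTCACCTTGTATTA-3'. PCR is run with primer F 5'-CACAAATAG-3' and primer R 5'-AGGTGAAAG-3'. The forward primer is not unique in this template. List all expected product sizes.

The forward primer CACAAATAG matches the top strand at positions 31–39, 48–56.
The reverse primer's reverse complement is CTTTCACCT, matching at positions 158–166.
Each forward site pairs with the reverse site to give a product ending at position 166: sizes 136, 119 bp.

136 bp, 119 bp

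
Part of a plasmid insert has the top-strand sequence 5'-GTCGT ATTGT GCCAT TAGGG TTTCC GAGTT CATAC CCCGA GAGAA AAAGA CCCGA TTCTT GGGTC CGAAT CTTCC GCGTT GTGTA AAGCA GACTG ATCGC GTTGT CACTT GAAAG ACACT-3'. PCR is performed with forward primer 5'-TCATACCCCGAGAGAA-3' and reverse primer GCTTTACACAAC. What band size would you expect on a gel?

60 bp

Scanning the template, TCATACCCCGAGAGAA occurs at positions 30–45; this primer anneals to the bottom strand there with its 3' end pointing downstream.
The reverse primer's reverse complement is GTTGTGTAAAGC, which matches the template at positions 78–89.
Amplicon spans positions 30–89: 60 bp.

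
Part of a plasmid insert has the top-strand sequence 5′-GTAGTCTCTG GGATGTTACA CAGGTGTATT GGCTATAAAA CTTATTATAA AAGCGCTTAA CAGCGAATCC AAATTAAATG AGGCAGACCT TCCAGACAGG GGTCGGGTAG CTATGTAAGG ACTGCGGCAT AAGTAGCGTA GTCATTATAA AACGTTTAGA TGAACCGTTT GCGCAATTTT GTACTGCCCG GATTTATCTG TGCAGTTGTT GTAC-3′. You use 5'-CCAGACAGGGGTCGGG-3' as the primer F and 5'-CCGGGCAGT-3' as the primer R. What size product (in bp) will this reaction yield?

Scanning the template, CCAGACAGGGGTCGGG occurs at positions 92–107; this primer anneals to the bottom strand there with its 3' end pointing downstream.
Reverse complement of the reverse primer: ACTGCCCGG. This occurs on the top strand at positions 183–191.
Product length = (reverse-primer end) − (forward-primer start) + 1 = 191 − 92 + 1 = 100 bp.

100 bp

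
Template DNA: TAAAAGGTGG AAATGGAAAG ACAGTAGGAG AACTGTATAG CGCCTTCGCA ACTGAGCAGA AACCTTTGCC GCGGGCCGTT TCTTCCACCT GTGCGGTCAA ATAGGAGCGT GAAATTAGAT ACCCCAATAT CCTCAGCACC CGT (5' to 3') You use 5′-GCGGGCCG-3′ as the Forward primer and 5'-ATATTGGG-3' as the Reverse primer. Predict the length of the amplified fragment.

The forward primer matches the template at positions 71–78.
The reverse primer's reverse complement is CCCAATAT, which matches the template at positions 123–130.
The product runs from position 71 to position 130, so its length is 130 − 71 + 1 = 60 bp.

60 bp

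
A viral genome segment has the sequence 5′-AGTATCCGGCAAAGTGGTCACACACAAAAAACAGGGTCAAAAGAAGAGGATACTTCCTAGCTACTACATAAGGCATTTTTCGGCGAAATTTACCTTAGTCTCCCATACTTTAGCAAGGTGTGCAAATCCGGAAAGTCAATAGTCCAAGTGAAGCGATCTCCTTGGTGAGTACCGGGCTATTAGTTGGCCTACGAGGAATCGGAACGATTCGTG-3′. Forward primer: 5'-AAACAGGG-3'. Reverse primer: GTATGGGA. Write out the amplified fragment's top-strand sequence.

5'-AAACAGGGTCAAAAGAAGAGGATACTTCCTAGCTACTACATAAGGCATTTTTCGGCGAAATTTACCTTAGTCTCCCATAC-3'

The forward primer matches the template at positions 29–36.
The reverse primer's reverse complement is TCCCATAC, which matches the template at positions 101–108.
The product is the template from position 29 through 108 (80 bp).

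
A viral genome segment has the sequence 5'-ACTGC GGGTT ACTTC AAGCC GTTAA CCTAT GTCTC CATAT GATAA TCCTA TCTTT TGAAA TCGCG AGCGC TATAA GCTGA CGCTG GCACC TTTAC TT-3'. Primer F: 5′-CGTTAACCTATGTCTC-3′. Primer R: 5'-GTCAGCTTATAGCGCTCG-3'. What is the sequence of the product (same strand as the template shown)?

5'-CGTTAACCTATGTCTCCATATGATAATCCTATCTTTTGAAATCGCGAGCGCTATAAGCTGAC-3'

Scanning the template, CGTTAACCTATGTCTC occurs at positions 20–35; this primer anneals to the bottom strand there with its 3' end pointing downstream.
Taking the reverse complement of GTCAGCTTATAGCGCTCG gives CGAGCGCTATAAGCTGAC, found at positions 64–81 on the template; the primer anneals here to the top strand with its 3' end pointing upstream.
The product is the template from position 20 through 81 (62 bp).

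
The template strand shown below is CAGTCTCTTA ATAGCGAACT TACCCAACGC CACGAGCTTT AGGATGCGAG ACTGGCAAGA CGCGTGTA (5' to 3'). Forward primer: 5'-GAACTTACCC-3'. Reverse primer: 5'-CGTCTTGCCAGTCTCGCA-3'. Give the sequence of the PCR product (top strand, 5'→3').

5'-GAACTTACCCAACGCCACGAGCTTTAGGATGCGAGACTGGCAAGACG-3'

Forward primer GAACTTACCC is found on the top strand at positions 16–25.
Taking the reverse complement of CGTCTTGCCAGTCTCGCA gives TGCGAGACTGGCAAGACG, found at positions 45–62 on the template; the primer anneals here to the top strand with its 3' end pointing upstream.
The product is the template from position 16 through 62 (47 bp).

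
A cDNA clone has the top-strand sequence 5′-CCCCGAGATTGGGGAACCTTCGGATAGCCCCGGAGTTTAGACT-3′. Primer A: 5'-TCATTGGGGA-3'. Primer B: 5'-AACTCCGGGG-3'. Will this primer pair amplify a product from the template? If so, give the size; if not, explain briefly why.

No product — primer A has no binding site in the template.

Primer A (TCATTGGGGA) does not match the top strand, and its reverse complement TCCCCAATGA does not match either.
With no annealing site for primer A, no amplification occurs.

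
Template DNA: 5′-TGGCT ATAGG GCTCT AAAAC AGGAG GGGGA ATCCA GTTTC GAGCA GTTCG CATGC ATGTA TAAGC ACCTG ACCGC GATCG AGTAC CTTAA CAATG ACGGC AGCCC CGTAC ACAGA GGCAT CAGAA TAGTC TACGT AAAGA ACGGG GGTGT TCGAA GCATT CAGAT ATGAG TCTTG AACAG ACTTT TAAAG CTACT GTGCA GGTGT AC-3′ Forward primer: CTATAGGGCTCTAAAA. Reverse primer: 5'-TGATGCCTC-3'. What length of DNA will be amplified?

119 bp

Scanning the template, CTATAGGGCTCTAAAA occurs at positions 4–19; this primer anneals to the bottom strand there with its 3' end pointing downstream.
The reverse primer's reverse complement is GAGGCATCA, which matches the template at positions 114–122.
Product length = (reverse-primer end) − (forward-primer start) + 1 = 122 − 4 + 1 = 119 bp.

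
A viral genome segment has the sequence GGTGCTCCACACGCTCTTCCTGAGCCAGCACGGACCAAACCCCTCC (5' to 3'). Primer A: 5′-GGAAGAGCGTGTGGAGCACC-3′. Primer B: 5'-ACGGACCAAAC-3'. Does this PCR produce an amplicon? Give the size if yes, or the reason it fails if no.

No product — the primers' 3' ends point away from each other.

Primer A (GGAAGAGCGTGTGGAGCACC) has reverse complement GGTGCTCCACACGCTCTTCC, which matches the top strand at positions 1–20; primer A anneals to the top strand there with its 3' end pointing upstream toward position 1.
Primer B (ACGGACCAAAC) matches the top strand directly at positions 30–40; it anneals to the bottom strand with its 3' end pointing downstream toward position 40.
The 3' ends diverge (primer A extends toward position 1, primer B toward position 46), so the primers never converge on a shared product.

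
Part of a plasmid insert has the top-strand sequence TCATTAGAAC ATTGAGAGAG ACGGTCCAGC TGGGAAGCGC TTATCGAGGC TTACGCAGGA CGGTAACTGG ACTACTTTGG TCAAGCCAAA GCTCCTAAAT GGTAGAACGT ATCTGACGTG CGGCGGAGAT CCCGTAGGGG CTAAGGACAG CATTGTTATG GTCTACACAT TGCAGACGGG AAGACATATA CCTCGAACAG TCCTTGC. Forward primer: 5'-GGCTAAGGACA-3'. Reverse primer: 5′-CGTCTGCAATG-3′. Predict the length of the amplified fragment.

40 bp

Forward primer GGCTAAGGACA is found on the top strand at positions 139–149.
The reverse primer's reverse complement is CATTGCAGACG, which matches the template at positions 168–178.
Product length = (reverse-primer end) − (forward-primer start) + 1 = 178 − 139 + 1 = 40 bp.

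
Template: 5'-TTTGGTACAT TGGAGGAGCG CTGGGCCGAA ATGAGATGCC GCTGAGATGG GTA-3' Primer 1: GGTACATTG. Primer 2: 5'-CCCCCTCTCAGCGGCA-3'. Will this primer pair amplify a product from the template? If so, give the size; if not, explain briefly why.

No product — primer 2 has no binding site in the template.

Primer 2 (CCCCCTCTCAGCGGCA) does not match the top strand, and its reverse complement TGCCGCTGAGAGGGGG does not match either.
With no annealing site for primer 2, no amplification occurs.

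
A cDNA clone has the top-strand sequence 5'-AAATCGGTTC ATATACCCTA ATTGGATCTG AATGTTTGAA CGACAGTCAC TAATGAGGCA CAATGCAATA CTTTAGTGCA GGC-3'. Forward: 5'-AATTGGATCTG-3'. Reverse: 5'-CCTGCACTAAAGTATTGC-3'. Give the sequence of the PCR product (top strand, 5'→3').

5'-AATTGGATCTGAATGTTTGAACGACAGTCACTAATGAGGCACAATGCAATACTTTAGTGCAGG-3'

Scanning the template, AATTGGATCTG occurs at positions 20–30; this primer anneals to the bottom strand there with its 3' end pointing downstream.
The reverse primer's reverse complement is GCAATACTTTAGTGCAGG, which matches the template at positions 65–82.
The product is the template from position 20 through 82 (63 bp).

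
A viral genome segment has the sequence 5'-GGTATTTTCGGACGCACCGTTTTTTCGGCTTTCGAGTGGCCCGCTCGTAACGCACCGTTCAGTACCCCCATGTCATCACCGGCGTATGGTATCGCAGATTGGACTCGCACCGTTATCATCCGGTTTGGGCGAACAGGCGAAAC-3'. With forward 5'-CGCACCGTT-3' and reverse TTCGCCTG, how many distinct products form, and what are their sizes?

Three products: 129 bp, 91 bp, 36 bp

The forward primer CGCACCGTT matches the top strand at positions 13–21, 51–59, 106–114.
The reverse primer's reverse complement is CAGGCGAA, matching at positions 134–141.
Each forward site pairs with the reverse site to give a product ending at position 141: sizes 129, 91, 36 bp.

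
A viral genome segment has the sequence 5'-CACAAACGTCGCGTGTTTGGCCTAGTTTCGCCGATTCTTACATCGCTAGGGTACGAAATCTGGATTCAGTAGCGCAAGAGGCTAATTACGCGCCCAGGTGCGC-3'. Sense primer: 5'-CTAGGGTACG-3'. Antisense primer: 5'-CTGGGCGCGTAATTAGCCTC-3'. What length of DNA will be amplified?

52 bp

Forward primer CTAGGGTACG is found on the top strand at positions 46–55.
The reverse primer's reverse complement is GAGGCTAATTACGCGCCCAG, which matches the template at positions 78–97.
Product length = (reverse-primer end) − (forward-primer start) + 1 = 97 − 46 + 1 = 52 bp.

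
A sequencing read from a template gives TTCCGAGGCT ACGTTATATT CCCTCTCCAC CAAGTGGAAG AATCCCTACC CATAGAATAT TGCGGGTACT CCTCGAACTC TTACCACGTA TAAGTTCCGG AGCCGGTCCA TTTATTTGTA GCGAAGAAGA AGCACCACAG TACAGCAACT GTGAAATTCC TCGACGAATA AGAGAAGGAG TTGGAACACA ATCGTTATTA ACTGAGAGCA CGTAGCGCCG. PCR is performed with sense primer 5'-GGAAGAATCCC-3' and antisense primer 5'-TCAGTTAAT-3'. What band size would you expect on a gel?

170 bp

The forward primer matches the template at positions 36–46.
The reverse primer's reverse complement is ATTAACTGA, which matches the template at positions 197–205.
The product runs from position 36 to position 205, so its length is 205 − 36 + 1 = 170 bp.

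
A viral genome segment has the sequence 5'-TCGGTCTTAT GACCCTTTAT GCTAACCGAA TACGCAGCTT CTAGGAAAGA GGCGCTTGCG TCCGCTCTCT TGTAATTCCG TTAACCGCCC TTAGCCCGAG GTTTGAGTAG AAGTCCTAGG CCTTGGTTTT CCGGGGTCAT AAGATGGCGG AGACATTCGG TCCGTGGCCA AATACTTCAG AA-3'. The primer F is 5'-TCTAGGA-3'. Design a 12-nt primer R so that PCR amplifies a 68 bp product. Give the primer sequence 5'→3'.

5'-CTCAAACCTCGG-3'

The forward primer binds at positions 40–46, so a 68 bp product ends at position 40 + 68 − 1 = 107.
The reverse primer anneals to the top strand over positions 96–107, i.e. to CCGAGGTTTGAG.
Its sequence written 5'→3' is the reverse complement: CTCAAACCTCGG.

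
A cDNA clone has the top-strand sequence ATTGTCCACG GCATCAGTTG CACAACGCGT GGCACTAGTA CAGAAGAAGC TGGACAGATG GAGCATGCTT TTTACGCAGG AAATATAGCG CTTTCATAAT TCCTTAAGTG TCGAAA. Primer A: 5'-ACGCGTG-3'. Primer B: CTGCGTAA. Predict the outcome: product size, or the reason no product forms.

Yes — a 55 bp product.

Primer A (ACGCGTG) matches the top strand at positions 25–31; it acts as a forward primer.
Primer B's reverse complement is TTACGCAG, matching the top strand at positions 72–79; it acts as a reverse primer.
The 3' ends face each other across positions 25–79, giving a 55 bp product.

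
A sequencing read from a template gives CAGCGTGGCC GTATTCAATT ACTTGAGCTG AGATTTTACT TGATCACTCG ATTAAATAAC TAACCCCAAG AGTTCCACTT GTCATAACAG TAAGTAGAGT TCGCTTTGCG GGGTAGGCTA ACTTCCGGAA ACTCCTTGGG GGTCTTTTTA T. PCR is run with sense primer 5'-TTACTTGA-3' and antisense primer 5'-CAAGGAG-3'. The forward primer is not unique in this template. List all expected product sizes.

The forward primer TTACTTGA matches the top strand at positions 19–26, 36–43.
The reverse primer's reverse complement is CTCCTTG, matching at positions 132–138.
Each forward site pairs with the reverse site to give a product ending at position 138: sizes 120, 103 bp.

120 bp, 103 bp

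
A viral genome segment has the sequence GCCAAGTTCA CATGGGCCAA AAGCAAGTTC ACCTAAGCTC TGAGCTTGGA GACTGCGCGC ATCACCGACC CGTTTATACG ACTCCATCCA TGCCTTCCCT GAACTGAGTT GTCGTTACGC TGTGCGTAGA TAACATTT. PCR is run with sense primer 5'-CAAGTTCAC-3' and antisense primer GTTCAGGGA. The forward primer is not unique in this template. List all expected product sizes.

The forward primer CAAGTTCAC matches the top strand at positions 3–11, 24–32.
The reverse primer's reverse complement is TCCCTGAAC, matching at positions 96–104.
Each forward site pairs with the reverse site to give a product ending at position 104: sizes 102, 81 bp.

102 bp, 81 bp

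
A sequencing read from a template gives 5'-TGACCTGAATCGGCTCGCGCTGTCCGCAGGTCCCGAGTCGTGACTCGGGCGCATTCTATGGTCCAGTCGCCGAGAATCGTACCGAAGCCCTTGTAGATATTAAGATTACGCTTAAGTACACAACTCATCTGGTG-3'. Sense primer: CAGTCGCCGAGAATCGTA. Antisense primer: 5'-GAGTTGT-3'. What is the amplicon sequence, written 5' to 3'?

Scanning the template, CAGTCGCCGAGAATCGTA occurs at positions 64–81; this primer anneals to the bottom strand there with its 3' end pointing downstream.
The reverse primer's reverse complement is ACAACTC, which matches the template at positions 120–126.
The product is the template from position 64 through 126 (63 bp).

5'-CAGTCGCCGAGAATCGTACCGAAGCCCTTGTAGATATTAAGATTACGCTTAAGTACACAACTC-3'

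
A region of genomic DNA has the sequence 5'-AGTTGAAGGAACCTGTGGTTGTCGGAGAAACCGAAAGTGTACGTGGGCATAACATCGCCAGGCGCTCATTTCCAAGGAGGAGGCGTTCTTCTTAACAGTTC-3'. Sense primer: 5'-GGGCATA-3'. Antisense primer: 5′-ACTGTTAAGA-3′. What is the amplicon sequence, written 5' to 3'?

Scanning the template, GGGCATA occurs at positions 45–51; this primer anneals to the bottom strand there with its 3' end pointing downstream.
Taking the reverse complement of ACTGTTAAGA gives TCTTAACAGT, found at positions 90–99 on the template; the primer anneals here to the top strand with its 3' end pointing upstream.
The product is the template from position 45 through 99 (55 bp).

5'-GGGCATAACATCGCCAGGCGCTCATTTCCAAGGAGGAGGCGTTCTTCTTAACAGT-3'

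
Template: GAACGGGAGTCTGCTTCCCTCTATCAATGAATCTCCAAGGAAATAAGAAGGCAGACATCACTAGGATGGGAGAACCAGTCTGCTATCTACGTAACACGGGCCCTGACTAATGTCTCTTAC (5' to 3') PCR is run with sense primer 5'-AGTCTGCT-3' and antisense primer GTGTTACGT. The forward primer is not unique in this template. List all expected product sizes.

90 bp, 21 bp

The forward primer AGTCTGCT matches the top strand at positions 8–15, 77–84.
The reverse primer's reverse complement is ACGTAACAC, matching at positions 89–97.
Each forward site pairs with the reverse site to give a product ending at position 97: sizes 90, 21 bp.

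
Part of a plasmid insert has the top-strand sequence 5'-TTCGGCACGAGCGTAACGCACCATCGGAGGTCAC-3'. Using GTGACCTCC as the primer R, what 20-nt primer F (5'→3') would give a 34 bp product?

5'-TTCGGCACGAGCGTAACGCA-3'

The reverse primer's reverse complement GGAGGTCAC matches the template at positions 26–34, so the product ends at position 34.
A 34 bp product then starts at position 34 − 34 + 1 = 1.
The forward primer is identical to the top strand there: TTCGGCACGAGCGTAACGCA.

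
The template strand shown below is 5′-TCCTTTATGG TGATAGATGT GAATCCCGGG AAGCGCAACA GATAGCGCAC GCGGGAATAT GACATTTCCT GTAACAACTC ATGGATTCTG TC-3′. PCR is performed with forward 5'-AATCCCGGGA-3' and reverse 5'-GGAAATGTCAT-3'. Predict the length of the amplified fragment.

48 bp

The forward primer matches the template at positions 22–31.
Reverse complement of the reverse primer: ATGACATTTCC. This occurs on the top strand at positions 59–69.
Product length = (reverse-primer end) − (forward-primer start) + 1 = 69 − 22 + 1 = 48 bp.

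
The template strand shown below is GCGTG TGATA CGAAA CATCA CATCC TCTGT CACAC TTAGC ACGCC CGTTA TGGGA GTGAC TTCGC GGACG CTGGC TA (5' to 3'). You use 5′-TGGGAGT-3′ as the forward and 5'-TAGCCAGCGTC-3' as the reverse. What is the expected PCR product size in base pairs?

Scanning the template, TGGGAGT occurs at positions 51–57; this primer anneals to the bottom strand there with its 3' end pointing downstream.
The reverse primer's reverse complement is GACGCTGGCTA, which matches the template at positions 67–77.
The product runs from position 51 to position 77, so its length is 77 − 51 + 1 = 27 bp.

27 bp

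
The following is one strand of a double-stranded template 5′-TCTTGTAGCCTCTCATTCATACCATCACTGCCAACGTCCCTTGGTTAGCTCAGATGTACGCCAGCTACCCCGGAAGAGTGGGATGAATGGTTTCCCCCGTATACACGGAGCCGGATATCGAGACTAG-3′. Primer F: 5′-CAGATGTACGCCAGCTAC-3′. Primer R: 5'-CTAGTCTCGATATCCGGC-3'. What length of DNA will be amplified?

Forward primer CAGATGTACGCCAGCTAC is found on the top strand at positions 51–68.
The reverse primer's reverse complement is GCCGGATATCGAGACTAG, which matches the template at positions 110–127.
Product length = (reverse-primer end) − (forward-primer start) + 1 = 127 − 51 + 1 = 77 bp.

77 bp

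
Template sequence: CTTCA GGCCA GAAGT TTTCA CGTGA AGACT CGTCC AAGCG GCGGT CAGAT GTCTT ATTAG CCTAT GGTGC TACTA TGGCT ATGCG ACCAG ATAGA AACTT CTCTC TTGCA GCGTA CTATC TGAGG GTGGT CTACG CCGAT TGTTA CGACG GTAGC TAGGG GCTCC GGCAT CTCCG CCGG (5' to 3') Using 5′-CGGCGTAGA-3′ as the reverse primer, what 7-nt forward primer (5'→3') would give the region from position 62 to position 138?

5'-CTATGGT-3'

The reverse primer's reverse complement TCTACGCCG matches the template at positions 130–138; the product starts at position 62.
The forward primer is identical to the top strand over positions 62–68: CTATGGT.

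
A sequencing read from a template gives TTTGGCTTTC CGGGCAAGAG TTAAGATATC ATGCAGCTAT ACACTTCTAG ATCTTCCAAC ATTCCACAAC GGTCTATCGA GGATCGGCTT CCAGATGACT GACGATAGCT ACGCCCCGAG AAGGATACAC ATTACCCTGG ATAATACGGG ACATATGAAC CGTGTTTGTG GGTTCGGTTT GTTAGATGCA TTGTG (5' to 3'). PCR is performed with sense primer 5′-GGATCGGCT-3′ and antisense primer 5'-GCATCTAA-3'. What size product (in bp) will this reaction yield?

Forward primer GGATCGGCT is found on the top strand at positions 81–89.
The reverse primer's reverse complement is TTAGATGC, which matches the template at positions 182–189.
Amplicon spans positions 81–189: 109 bp.

109 bp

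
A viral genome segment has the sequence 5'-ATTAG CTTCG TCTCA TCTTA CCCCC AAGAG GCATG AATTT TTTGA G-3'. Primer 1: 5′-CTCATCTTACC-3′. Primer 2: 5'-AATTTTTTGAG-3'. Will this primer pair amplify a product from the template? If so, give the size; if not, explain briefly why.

Primer 1 (CTCATCTTACC) matches the top strand at positions 12–22 (3' end points downstream).
Primer 2 (AATTTTTTGAG) also matches the top strand directly, at positions 36–46 — its reverse complement CTCAAAAAATT is not present.
Both primers anneal to the bottom strand with 3' ends pointing the same way, so neither can prime synthesis back toward the other.

No product — both primers anneal to the same strand and extend in the same direction.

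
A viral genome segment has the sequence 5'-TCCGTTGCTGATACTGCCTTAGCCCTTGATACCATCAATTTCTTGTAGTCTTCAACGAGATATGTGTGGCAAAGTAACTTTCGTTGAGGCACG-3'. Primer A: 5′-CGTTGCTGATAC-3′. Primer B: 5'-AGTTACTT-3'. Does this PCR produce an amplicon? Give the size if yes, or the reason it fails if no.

Primer A (CGTTGCTGATAC) matches the top strand at positions 3–14; it acts as a forward primer.
Primer B's reverse complement is AAGTAACT, matching the top strand at positions 72–79; it acts as a reverse primer.
The 3' ends face each other across positions 3–79, giving a 77 bp product.

Yes — a 77 bp product.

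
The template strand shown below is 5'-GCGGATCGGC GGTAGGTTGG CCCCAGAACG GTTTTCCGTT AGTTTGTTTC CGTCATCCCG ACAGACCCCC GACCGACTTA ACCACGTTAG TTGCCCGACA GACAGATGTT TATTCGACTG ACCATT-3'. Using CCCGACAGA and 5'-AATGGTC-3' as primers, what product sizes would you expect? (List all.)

The forward primer CCCGACAGA matches the top strand at positions 57–65, 94–102.
The reverse primer's reverse complement is GACCATT, matching at positions 120–126.
Each forward site pairs with the reverse site to give a product ending at position 126: sizes 70, 33 bp.

70 bp, 33 bp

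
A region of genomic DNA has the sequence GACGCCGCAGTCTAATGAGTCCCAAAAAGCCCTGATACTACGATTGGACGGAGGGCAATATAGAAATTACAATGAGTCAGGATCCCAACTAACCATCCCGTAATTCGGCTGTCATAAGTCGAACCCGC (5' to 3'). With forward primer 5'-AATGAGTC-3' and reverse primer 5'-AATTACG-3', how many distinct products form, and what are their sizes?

Two products: 92 bp, 35 bp

The forward primer AATGAGTC matches the top strand at positions 14–21, 71–78.
The reverse primer's reverse complement is CGTAATT, matching at positions 99–105.
Each forward site pairs with the reverse site to give a product ending at position 105: sizes 92, 35 bp.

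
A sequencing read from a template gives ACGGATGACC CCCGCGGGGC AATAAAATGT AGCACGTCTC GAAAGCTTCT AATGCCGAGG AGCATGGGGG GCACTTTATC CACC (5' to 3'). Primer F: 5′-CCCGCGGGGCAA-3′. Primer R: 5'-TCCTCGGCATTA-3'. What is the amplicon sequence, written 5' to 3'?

5'-CCCGCGGGGCAATAAAATGTAGCACGTCTCGAAAGCTTCTAATGCCGAGGA-3'

Forward primer CCCGCGGGGCAA is found on the top strand at positions 11–22.
The reverse primer's reverse complement is TAATGCCGAGGA, which matches the template at positions 50–61.
The product is the template from position 11 through 61 (51 bp).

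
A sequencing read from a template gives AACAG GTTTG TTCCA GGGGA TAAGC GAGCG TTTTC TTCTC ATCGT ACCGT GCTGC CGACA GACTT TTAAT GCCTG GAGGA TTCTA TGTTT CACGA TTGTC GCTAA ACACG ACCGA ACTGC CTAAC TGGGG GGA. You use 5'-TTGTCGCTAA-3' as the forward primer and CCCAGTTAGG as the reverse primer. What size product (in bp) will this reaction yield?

Scanning the template, TTGTCGCTAA occurs at positions 96–105; this primer anneals to the bottom strand there with its 3' end pointing downstream.
Reverse complement of the reverse primer: CCTAACTGGG. This occurs on the top strand at positions 120–129.
The product runs from position 96 to position 129, so its length is 129 − 96 + 1 = 34 bp.

34 bp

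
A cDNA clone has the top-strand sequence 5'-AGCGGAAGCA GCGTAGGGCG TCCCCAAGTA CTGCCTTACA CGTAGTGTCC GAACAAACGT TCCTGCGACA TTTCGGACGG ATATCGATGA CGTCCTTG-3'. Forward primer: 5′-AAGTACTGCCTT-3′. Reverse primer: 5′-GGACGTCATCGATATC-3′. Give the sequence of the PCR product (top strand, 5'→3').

5'-AAGTACTGCCTTACACGTAGTGTCCGAACAAACGTTCCTGCGACATTTCGGACGGATATCGATGACGTCC-3'

The forward primer matches the template at positions 26–37.
The reverse primer's reverse complement is GATATCGATGACGTCC, which matches the template at positions 80–95.
The product is the template from position 26 through 95 (70 bp).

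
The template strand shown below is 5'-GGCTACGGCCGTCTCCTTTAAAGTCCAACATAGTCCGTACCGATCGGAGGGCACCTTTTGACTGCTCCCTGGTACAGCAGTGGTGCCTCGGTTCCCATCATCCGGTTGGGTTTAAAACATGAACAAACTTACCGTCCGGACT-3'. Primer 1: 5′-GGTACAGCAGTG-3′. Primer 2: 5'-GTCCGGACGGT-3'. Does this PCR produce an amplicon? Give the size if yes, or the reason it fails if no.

Yes — a 71 bp product.

Primer 1 (GGTACAGCAGTG) matches the top strand at positions 71–82; it acts as a forward primer.
Primer 2's reverse complement is ACCGTCCGGAC, matching the top strand at positions 131–141; it acts as a reverse primer.
The 3' ends face each other across positions 71–141, giving a 71 bp product.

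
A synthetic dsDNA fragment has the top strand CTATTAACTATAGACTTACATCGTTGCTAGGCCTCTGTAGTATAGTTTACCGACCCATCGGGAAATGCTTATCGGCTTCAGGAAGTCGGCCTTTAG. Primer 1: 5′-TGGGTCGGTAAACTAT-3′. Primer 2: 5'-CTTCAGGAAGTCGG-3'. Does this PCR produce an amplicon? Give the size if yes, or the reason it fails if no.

Primer 1 (TGGGTCGGTAAACTAT) has reverse complement ATAGTTTACCGACCCA, which matches the top strand at positions 42–57; primer 1 anneals to the top strand there with its 3' end pointing upstream toward position 42.
Primer 2 (CTTCAGGAAGTCGG) matches the top strand directly at positions 76–89; it anneals to the bottom strand with its 3' end pointing downstream toward position 89.
The 3' ends diverge (primer 1 extends toward position 1, primer 2 toward position 96), so the primers never converge on a shared product.

No product — the primers' 3' ends point away from each other.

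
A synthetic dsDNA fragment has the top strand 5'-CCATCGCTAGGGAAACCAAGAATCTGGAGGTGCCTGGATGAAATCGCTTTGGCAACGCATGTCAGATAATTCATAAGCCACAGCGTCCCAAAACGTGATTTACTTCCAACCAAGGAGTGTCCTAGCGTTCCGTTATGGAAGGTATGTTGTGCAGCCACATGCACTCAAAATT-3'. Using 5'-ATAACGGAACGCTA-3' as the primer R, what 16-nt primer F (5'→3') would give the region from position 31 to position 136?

The reverse primer's reverse complement TAGCGTTCCGTTAT matches the template at positions 123–136; the product starts at position 31.
The forward primer is identical to the top strand over positions 31–46: TGCCTGGATGAAATCG.

5'-TGCCTGGATGAAATCG-3'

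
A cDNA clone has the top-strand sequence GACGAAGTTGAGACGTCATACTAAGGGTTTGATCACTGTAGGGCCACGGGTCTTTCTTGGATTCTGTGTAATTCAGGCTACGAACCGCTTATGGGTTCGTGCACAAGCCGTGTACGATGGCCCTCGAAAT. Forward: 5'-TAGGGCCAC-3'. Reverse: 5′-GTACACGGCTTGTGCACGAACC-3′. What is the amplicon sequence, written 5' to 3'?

5'-TAGGGCCACGGGTCTTTCTTGGATTCTGTGTAATTCAGGCTACGAACCGCTTATGGGTTCGTGCACAAGCCGTGTAC-3'

Scanning the template, TAGGGCCAC occurs at positions 39–47; this primer anneals to the bottom strand there with its 3' end pointing downstream.
Taking the reverse complement of GTACACGGCTTGTGCACGAACC gives GGTTCGTGCACAAGCCGTGTAC, found at positions 94–115 on the template; the primer anneals here to the top strand with its 3' end pointing upstream.
The product is the template from position 39 through 115 (77 bp).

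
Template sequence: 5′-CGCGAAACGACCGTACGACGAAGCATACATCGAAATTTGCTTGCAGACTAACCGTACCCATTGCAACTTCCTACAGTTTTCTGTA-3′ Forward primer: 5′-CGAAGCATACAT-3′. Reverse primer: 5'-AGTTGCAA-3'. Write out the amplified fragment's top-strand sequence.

5'-CGAAGCATACATCGAAATTTGCTTGCAGACTAACCGTACCCATTGCAACT-3'

Scanning the template, CGAAGCATACAT occurs at positions 19–30; this primer anneals to the bottom strand there with its 3' end pointing downstream.
Reverse complement of the reverse primer: TTGCAACT. This occurs on the top strand at positions 61–68.
The product is the template from position 19 through 68 (50 bp).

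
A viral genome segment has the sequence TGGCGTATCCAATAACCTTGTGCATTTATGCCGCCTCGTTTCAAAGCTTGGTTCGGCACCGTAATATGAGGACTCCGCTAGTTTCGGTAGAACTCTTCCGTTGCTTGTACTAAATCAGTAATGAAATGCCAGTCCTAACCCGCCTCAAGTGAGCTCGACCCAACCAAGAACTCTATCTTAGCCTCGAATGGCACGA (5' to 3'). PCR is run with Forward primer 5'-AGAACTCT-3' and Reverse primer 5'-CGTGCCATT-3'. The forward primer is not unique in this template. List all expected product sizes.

The forward primer AGAACTCT matches the top strand at positions 89–96, 167–174.
The reverse primer's reverse complement is AATGGCACG, matching at positions 187–195.
Each forward site pairs with the reverse site to give a product ending at position 195: sizes 107, 29 bp.

107 bp, 29 bp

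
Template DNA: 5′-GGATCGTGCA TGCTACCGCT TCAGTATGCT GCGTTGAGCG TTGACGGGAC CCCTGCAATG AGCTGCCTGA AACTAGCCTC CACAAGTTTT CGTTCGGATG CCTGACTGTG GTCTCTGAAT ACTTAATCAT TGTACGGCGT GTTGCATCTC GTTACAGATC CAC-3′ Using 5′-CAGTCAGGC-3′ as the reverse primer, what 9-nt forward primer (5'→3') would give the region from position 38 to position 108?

5'-GCGTTGACG-3'

The reverse primer's reverse complement GCCTGACTG matches the template at positions 100–108; the product starts at position 38.
The forward primer is identical to the top strand over positions 38–46: GCGTTGACG.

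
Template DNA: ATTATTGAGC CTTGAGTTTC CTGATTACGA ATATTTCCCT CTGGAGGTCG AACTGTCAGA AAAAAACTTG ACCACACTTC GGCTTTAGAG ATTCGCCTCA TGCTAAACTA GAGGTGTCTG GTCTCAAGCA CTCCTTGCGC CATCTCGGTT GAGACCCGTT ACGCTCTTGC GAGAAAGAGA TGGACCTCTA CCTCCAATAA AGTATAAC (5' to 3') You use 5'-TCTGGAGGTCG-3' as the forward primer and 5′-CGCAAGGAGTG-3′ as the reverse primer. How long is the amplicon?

The forward primer matches the template at positions 40–50.
The reverse primer's reverse complement is CACTCCTTGCG, which matches the template at positions 129–139.
Amplicon spans positions 40–139: 100 bp.

100 bp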